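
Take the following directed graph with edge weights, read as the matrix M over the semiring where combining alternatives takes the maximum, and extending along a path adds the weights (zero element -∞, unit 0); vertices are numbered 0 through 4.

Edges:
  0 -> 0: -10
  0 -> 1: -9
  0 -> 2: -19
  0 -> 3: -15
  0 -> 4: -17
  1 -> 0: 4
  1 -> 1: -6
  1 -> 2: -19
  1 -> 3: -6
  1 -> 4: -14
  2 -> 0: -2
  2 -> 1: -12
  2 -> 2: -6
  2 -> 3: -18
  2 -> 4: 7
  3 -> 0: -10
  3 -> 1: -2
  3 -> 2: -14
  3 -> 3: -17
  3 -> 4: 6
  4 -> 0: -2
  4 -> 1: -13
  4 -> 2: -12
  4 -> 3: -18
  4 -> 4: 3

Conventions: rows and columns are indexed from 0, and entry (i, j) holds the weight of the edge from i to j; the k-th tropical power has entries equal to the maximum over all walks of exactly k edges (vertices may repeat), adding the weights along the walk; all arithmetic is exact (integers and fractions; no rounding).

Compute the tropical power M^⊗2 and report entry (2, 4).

M^⊗2:
  [-5, -15, -25, -15, -9]
  [-2, -5, -15, -11, 0]
  [5, -6, -5, -11, 10]
  [4, -7, -6, -8, 9]
  [1, -10, -9, -15, 6]
Key observation: the optimum is the walk 2->4->4, with weight 7 + 3 = 10.
Optimal value attained by: walk 2->4->4.
Answer: (M^⊗2)[2][4] = 10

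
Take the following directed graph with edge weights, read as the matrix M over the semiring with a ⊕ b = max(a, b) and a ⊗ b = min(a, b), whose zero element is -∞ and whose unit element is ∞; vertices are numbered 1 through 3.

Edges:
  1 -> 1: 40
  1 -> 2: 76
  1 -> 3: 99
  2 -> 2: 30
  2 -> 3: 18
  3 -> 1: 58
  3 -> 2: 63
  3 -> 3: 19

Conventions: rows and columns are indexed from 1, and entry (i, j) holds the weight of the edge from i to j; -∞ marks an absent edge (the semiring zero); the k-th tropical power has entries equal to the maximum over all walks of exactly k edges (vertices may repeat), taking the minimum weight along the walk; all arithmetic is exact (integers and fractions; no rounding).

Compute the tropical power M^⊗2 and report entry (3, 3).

M^⊗2:
  [58, 63, 40]
  [18, 30, 18]
  [40, 58, 58]
Key observation: the optimum is the walk 3->1->3, with weight 58 min 99 = 58.
Optimal value attained by: walk 3->1->3.
Answer: (M^⊗2)[3][3] = 58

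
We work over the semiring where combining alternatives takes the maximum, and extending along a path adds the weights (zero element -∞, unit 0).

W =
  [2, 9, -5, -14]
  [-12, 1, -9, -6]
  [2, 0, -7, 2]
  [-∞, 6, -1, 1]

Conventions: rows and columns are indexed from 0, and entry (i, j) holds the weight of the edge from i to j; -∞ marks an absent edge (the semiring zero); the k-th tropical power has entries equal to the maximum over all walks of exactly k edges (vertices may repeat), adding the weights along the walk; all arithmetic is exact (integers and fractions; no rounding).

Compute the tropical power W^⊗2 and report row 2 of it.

W^⊗2:
  [4, 11, 0, 3]
  [-7, 2, -7, -5]
  [4, 11, 1, 3]
  [1, 7, 0, 2]
Answer: row 2 of W^⊗2 = [4, 11, 1, 3]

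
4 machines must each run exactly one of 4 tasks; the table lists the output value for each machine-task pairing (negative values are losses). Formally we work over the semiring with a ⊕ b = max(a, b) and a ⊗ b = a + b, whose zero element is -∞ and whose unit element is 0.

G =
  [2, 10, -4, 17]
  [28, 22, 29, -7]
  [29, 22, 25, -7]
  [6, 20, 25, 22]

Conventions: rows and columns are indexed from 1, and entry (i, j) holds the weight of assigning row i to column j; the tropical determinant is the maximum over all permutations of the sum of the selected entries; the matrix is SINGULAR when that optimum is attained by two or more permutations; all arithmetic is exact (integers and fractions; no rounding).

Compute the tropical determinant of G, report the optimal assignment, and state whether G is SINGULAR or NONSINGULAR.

σ = (1, 2, 3, 4): 2 + 22 + 25 + 22 = 71
σ = (1, 2, 4, 3): 2 + 22 + (-7) + 25 = 42
σ = (1, 3, 2, 4): 2 + 29 + 22 + 22 = 75
σ = (1, 3, 4, 2): 2 + 29 + (-7) + 20 = 44
σ = (1, 4, 2, 3): 2 + (-7) + 22 + 25 = 42
σ = (1, 4, 3, 2): 2 + (-7) + 25 + 20 = 40
σ = (2, 1, 3, 4): 10 + 28 + 25 + 22 = 85
σ = (2, 1, 4, 3): 10 + 28 + (-7) + 25 = 56
σ = (2, 3, 1, 4): 10 + 29 + 29 + 22 = 90
σ = (2, 3, 4, 1): 10 + 29 + (-7) + 6 = 38
σ = (2, 4, 1, 3): 10 + (-7) + 29 + 25 = 57
σ = (2, 4, 3, 1): 10 + (-7) + 25 + 6 = 34
σ = (3, 1, 2, 4): (-4) + 28 + 22 + 22 = 68
σ = (3, 1, 4, 2): (-4) + 28 + (-7) + 20 = 37
σ = (3, 2, 1, 4): (-4) + 22 + 29 + 22 = 69
σ = (3, 2, 4, 1): (-4) + 22 + (-7) + 6 = 17
σ = (3, 4, 1, 2): (-4) + (-7) + 29 + 20 = 38
σ = (3, 4, 2, 1): (-4) + (-7) + 22 + 6 = 17
σ = (4, 1, 2, 3): 17 + 28 + 22 + 25 = 92
σ = (4, 1, 3, 2): 17 + 28 + 25 + 20 = 90
σ = (4, 2, 1, 3): 17 + 22 + 29 + 25 = 93
σ = (4, 2, 3, 1): 17 + 22 + 25 + 6 = 70
σ = (4, 3, 1, 2): 17 + 29 + 29 + 20 = 95
σ = (4, 3, 2, 1): 17 + 29 + 22 + 6 = 74
Optimal value attained by: σ = (4, 3, 1, 2).
Answer: det⊕(G) = 95; verdict: NONSINGULAR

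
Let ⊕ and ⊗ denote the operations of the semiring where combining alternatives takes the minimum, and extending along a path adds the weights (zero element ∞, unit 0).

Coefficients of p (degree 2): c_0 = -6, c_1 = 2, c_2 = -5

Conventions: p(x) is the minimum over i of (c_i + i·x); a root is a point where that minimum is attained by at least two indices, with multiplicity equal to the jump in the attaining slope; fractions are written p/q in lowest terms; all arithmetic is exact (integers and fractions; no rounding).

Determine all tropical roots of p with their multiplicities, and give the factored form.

hull edge (i=0, c=-6) to (i=2, c=-5): slope 1/2, span 2
Factored form: p(x) = -5 ⊗ (x ⊕ (-1/2)) ⊗ (x ⊕ (-1/2))
Answer: roots = -1/2 (mult 2)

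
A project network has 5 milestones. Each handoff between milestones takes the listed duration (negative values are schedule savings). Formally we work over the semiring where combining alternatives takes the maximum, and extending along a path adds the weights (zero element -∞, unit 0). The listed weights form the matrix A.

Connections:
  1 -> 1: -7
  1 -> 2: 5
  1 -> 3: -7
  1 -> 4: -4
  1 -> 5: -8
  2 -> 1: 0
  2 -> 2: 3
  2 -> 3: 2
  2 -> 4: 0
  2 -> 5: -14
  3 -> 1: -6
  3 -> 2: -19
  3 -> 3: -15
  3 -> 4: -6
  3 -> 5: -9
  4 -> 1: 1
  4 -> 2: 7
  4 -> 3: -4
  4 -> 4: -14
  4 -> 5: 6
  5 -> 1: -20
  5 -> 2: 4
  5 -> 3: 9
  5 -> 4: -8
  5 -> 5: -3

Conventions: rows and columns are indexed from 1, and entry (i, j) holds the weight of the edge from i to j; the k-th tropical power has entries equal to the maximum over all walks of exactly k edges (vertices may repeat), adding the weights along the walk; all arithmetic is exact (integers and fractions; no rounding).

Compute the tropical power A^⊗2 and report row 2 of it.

A^⊗2:
  [5, 8, 7, 5, 2]
  [3, 7, 5, 3, 6]
  [-5, 1, 0, -10, 0]
  [7, 10, 15, 7, 3]
  [4, 7, 6, 4, 0]
Answer: row 2 of A^⊗2 = [3, 7, 5, 3, 6]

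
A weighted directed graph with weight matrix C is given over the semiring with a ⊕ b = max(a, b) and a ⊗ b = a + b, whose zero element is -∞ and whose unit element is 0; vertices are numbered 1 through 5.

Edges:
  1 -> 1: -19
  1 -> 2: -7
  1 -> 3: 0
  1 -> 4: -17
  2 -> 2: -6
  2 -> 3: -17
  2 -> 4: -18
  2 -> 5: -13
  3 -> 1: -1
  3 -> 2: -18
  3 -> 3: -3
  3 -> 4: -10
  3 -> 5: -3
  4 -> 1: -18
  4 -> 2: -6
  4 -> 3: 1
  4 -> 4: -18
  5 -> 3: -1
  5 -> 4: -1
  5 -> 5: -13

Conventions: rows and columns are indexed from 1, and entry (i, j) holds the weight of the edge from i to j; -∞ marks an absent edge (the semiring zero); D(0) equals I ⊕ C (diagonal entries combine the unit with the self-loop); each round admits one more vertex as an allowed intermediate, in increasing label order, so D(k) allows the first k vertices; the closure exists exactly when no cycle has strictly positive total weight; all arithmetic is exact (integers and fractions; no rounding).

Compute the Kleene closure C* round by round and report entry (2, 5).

D(0):
  [0, -7, 0, -17, -∞]
  [-∞, 0, -17, -18, -13]
  [-1, -18, 0, -10, -3]
  [-18, -6, 1, 0, -∞]
  [-∞, -∞, -1, -1, 0]
D(1):
  [0, -7, 0, -17, -∞]
  [-∞, 0, -17, -18, -13]
  [-1, -8, 0, -10, -3]
  [-18, -6, 1, 0, -∞]
  [-∞, -∞, -1, -1, 0]
D(2):
  [0, -7, 0, -17, -20]
  [-∞, 0, -17, -18, -13]
  [-1, -8, 0, -10, -3]
  [-18, -6, 1, 0, -19]
  [-∞, -∞, -1, -1, 0]
D(3):
  [0, -7, 0, -10, -3]
  [-18, 0, -17, -18, -13]
  [-1, -8, 0, -10, -3]
  [0, -6, 1, 0, -2]
  [-2, -9, -1, -1, 0]
D(4):
  [0, -7, 0, -10, -3]
  [-18, 0, -17, -18, -13]
  [-1, -8, 0, -10, -3]
  [0, -6, 1, 0, -2]
  [-1, -7, 0, -1, 0]
D(5):
  [0, -7, 0, -4, -3]
  [-14, 0, -13, -14, -13]
  [-1, -8, 0, -4, -3]
  [0, -6, 1, 0, -2]
  [-1, -7, 0, -1, 0]
Answer: C*[2][5] = -13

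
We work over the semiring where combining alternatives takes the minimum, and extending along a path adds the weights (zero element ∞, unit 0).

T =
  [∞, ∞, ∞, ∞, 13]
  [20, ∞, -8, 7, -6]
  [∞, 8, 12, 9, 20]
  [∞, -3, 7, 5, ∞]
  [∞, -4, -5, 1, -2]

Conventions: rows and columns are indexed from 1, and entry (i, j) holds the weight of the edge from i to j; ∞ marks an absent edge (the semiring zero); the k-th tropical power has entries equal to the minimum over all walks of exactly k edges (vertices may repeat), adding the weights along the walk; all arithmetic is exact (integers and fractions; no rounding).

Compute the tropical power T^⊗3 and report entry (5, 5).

T^⊗2:
  [∞, 9, 8, 14, 11]
  [∞, -10, -11, -5, -8]
  [28, 6, 0, 14, 2]
  [17, 2, -11, 4, -9]
  [16, -6, -12, -1, -10]
T^⊗3:
  [29, 7, 1, 12, 3]
  [10, -12, -18, -7, -16]
  [26, -2, -3, 3, 0]
  [22, -13, -14, -8, -11]
  [14, -14, -15, -9, -12]
Key observation: the optimum is the walk 5->2->5->5, with weight (-4) + (-6) + (-2) = -12.
Optimal value attained by: walk 5->2->5->5.
Answer: (T^⊗3)[5][5] = -12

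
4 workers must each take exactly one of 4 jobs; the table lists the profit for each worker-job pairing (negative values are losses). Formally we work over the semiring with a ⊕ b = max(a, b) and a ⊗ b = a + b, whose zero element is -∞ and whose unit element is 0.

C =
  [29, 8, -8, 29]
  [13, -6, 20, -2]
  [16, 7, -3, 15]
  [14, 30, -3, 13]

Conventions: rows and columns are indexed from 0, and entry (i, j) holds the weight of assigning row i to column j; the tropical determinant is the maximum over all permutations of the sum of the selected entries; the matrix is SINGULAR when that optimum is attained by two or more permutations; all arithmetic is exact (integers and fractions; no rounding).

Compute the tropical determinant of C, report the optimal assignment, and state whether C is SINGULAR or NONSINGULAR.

σ = (0, 1, 2, 3): 29 + (-6) + (-3) + 13 = 33
σ = (0, 1, 3, 2): 29 + (-6) + 15 + (-3) = 35
σ = (0, 2, 1, 3): 29 + 20 + 7 + 13 = 69
σ = (0, 2, 3, 1): 29 + 20 + 15 + 30 = 94
σ = (0, 3, 1, 2): 29 + (-2) + 7 + (-3) = 31
σ = (0, 3, 2, 1): 29 + (-2) + (-3) + 30 = 54
σ = (1, 0, 2, 3): 8 + 13 + (-3) + 13 = 31
σ = (1, 0, 3, 2): 8 + 13 + 15 + (-3) = 33
σ = (1, 2, 0, 3): 8 + 20 + 16 + 13 = 57
σ = (1, 2, 3, 0): 8 + 20 + 15 + 14 = 57
σ = (1, 3, 0, 2): 8 + (-2) + 16 + (-3) = 19
σ = (1, 3, 2, 0): 8 + (-2) + (-3) + 14 = 17
σ = (2, 0, 1, 3): (-8) + 13 + 7 + 13 = 25
σ = (2, 0, 3, 1): (-8) + 13 + 15 + 30 = 50
σ = (2, 1, 0, 3): (-8) + (-6) + 16 + 13 = 15
σ = (2, 1, 3, 0): (-8) + (-6) + 15 + 14 = 15
σ = (2, 3, 0, 1): (-8) + (-2) + 16 + 30 = 36
σ = (2, 3, 1, 0): (-8) + (-2) + 7 + 14 = 11
σ = (3, 0, 1, 2): 29 + 13 + 7 + (-3) = 46
σ = (3, 0, 2, 1): 29 + 13 + (-3) + 30 = 69
σ = (3, 1, 0, 2): 29 + (-6) + 16 + (-3) = 36
σ = (3, 1, 2, 0): 29 + (-6) + (-3) + 14 = 34
σ = (3, 2, 0, 1): 29 + 20 + 16 + 30 = 95
σ = (3, 2, 1, 0): 29 + 20 + 7 + 14 = 70
Optimal value attained by: σ = (3, 2, 0, 1).
Answer: det⊕(C) = 95; verdict: NONSINGULAR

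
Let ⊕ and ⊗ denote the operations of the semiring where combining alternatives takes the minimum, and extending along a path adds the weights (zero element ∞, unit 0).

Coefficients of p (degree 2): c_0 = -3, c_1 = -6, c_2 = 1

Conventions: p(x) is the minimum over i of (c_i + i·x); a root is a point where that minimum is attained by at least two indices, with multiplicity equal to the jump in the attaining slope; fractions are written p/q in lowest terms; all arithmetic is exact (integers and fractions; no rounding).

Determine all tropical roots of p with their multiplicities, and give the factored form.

hull edge (i=0, c=-3) to (i=1, c=-6): slope -3, span 1
hull edge (i=1, c=-6) to (i=2, c=1): slope 7, span 1
Factored form: p(x) = 1 ⊗ (x ⊕ (-7)) ⊗ (x ⊕ 3)
Answer: roots = -7 (mult 1), 3 (mult 1)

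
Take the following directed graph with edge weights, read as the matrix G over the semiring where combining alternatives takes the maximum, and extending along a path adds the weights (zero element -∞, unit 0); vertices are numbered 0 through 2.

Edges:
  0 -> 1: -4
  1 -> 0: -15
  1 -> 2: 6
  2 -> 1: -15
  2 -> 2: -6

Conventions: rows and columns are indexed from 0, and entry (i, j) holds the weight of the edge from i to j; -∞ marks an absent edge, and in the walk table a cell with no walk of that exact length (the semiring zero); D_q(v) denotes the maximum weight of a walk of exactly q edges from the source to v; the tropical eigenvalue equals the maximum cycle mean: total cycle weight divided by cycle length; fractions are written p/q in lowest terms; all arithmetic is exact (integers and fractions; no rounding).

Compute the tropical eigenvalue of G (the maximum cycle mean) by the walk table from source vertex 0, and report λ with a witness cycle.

q=0: [0, -∞, -∞]
q=1: [-∞, -4, -∞]
q=2: [-19, -∞, 2]
q=3: [-∞, -13, -4]
Optimal cycle mean attained by: cycle 1->2->1, total 6 + (-15), length 2.
Answer: λ = -9/2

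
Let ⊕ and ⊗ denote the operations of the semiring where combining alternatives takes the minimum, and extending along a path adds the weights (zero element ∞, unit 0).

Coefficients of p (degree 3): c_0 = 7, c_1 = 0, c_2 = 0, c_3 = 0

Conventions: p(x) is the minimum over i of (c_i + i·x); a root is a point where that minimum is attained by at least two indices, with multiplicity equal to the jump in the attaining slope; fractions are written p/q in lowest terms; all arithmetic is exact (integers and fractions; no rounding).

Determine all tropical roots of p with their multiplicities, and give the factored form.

hull edge (i=0, c=7) to (i=1, c=0): slope -7, span 1
hull edge (i=1, c=0) to (i=3, c=0): slope 0, span 2
Factored form: p(x) = 0 ⊗ (x ⊕ 0) ⊗ (x ⊕ 0) ⊗ (x ⊕ 7)
Answer: roots = 0 (mult 2), 7 (mult 1)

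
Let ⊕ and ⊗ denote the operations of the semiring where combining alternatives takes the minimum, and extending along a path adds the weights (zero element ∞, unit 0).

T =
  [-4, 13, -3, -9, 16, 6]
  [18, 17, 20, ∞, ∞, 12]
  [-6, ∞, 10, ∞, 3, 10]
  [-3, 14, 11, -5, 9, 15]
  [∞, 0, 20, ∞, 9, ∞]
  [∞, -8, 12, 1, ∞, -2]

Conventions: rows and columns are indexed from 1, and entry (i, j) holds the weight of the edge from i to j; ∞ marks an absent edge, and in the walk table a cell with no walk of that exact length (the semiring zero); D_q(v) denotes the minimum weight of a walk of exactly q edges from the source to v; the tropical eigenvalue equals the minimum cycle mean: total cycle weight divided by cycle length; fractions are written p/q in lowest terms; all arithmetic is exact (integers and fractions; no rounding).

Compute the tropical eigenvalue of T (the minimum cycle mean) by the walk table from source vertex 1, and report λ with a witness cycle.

q=0: [0, ∞, ∞, ∞, ∞, ∞]
q=1: [-4, 13, -3, -9, 16, 6]
q=2: [-12, -2, -7, -14, 0, 2]
q=3: [-17, -6, -15, -21, -5, -6]
q=4: [-24, -14, -20, -26, -12, -11]
q=5: [-29, -19, -27, -33, -17, -18]
q=6: [-36, -26, -32, -38, -24, -23]
Optimal cycle mean attained by: cycle 1->4->1, total (-9) + (-3), length 2.
Answer: λ = -6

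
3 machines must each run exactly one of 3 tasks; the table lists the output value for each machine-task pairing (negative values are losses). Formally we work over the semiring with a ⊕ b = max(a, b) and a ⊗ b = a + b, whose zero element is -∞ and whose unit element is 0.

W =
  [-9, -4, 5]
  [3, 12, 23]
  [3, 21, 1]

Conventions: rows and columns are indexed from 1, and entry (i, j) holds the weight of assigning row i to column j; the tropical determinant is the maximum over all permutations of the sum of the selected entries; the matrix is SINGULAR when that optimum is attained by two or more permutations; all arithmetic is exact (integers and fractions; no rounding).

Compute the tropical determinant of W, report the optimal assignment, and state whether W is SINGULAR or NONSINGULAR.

σ = (1, 2, 3): (-9) + 12 + 1 = 4
σ = (1, 3, 2): (-9) + 23 + 21 = 35
σ = (2, 1, 3): (-4) + 3 + 1 = 0
σ = (2, 3, 1): (-4) + 23 + 3 = 22
σ = (3, 1, 2): 5 + 3 + 21 = 29
σ = (3, 2, 1): 5 + 12 + 3 = 20
Optimal value attained by: σ = (1, 3, 2).
Answer: det⊕(W) = 35; verdict: NONSINGULAR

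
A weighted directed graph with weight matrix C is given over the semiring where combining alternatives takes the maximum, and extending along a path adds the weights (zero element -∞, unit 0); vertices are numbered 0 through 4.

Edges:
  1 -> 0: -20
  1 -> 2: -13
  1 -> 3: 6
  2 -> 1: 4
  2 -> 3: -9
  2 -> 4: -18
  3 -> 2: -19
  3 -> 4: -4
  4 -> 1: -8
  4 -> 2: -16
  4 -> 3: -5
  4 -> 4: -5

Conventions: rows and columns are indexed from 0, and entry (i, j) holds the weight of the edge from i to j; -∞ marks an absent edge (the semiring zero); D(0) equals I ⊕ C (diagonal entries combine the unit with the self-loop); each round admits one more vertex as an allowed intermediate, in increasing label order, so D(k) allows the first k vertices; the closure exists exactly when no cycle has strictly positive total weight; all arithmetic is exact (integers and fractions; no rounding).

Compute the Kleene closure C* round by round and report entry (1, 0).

D(0):
  [0, -∞, -∞, -∞, -∞]
  [-20, 0, -13, 6, -∞]
  [-∞, 4, 0, -9, -18]
  [-∞, -∞, -19, 0, -4]
  [-∞, -8, -16, -5, 0]
D(1):
  [0, -∞, -∞, -∞, -∞]
  [-20, 0, -13, 6, -∞]
  [-∞, 4, 0, -9, -18]
  [-∞, -∞, -19, 0, -4]
  [-∞, -8, -16, -5, 0]
D(2):
  [0, -∞, -∞, -∞, -∞]
  [-20, 0, -13, 6, -∞]
  [-16, 4, 0, 10, -18]
  [-∞, -∞, -19, 0, -4]
  [-28, -8, -16, -2, 0]
D(3):
  [0, -∞, -∞, -∞, -∞]
  [-20, 0, -13, 6, -31]
  [-16, 4, 0, 10, -18]
  [-35, -15, -19, 0, -4]
  [-28, -8, -16, -2, 0]
D(4):
  [0, -∞, -∞, -∞, -∞]
  [-20, 0, -13, 6, 2]
  [-16, 4, 0, 10, 6]
  [-35, -15, -19, 0, -4]
  [-28, -8, -16, -2, 0]
D(5):
  [0, -∞, -∞, -∞, -∞]
  [-20, 0, -13, 6, 2]
  [-16, 4, 0, 10, 6]
  [-32, -12, -19, 0, -4]
  [-28, -8, -16, -2, 0]
Answer: C*[1][0] = -20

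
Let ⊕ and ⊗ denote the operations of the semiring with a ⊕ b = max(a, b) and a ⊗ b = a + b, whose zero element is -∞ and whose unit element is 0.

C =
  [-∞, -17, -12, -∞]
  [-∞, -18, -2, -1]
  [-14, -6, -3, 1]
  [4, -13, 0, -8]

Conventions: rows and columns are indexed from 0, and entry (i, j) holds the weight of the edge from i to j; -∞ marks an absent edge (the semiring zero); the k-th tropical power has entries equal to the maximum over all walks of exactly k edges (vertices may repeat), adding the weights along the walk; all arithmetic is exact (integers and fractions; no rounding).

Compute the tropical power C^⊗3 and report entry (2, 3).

C^⊗2:
  [-26, -18, -15, -11]
  [3, -8, -1, -1]
  [5, -9, 1, -2]
  [-4, -6, -3, 1]
C^⊗3:
  [-7, -21, -11, -14]
  [3, -7, -1, 0]
  [2, -5, -2, 2]
  [5, -9, 1, -2]
Key observation: the optimum is the walk 2->3->2->3, with weight 1 + 0 + 1 = 2.
Optimal value attained by: walk 2->3->2->3.
Answer: (C^⊗3)[2][3] = 2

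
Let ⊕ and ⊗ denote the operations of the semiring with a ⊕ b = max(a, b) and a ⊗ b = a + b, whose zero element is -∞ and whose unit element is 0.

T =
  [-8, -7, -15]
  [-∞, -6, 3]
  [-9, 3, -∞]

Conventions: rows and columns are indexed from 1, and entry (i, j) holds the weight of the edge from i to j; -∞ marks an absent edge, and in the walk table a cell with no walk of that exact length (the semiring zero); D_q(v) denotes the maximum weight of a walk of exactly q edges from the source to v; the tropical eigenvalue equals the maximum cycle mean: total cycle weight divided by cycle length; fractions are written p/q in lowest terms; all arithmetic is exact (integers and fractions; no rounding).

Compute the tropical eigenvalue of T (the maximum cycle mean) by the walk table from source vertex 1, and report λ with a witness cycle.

q=0: [0, -∞, -∞]
q=1: [-8, -7, -15]
q=2: [-16, -12, -4]
q=3: [-13, -1, -9]
Optimal cycle mean attained by: cycle 2->3->2, total 3 + 3, length 2.
Answer: λ = 3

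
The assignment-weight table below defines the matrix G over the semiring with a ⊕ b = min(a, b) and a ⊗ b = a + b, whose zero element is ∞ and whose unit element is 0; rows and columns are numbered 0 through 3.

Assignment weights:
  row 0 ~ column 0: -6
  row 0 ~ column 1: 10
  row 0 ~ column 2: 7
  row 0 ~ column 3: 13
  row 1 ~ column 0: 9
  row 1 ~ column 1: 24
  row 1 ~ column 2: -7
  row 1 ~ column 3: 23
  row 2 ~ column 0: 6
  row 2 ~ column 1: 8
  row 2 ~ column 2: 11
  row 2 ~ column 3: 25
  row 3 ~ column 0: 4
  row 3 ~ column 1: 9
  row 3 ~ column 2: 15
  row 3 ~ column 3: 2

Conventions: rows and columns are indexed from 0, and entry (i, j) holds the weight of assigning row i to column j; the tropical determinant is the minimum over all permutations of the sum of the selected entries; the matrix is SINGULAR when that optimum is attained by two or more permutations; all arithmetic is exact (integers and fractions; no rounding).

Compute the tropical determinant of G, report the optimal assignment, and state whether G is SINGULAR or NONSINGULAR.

σ = (0, 1, 2, 3): (-6) + 24 + 11 + 2 = 31
σ = (0, 1, 3, 2): (-6) + 24 + 25 + 15 = 58
σ = (0, 2, 1, 3): (-6) + (-7) + 8 + 2 = -3
σ = (0, 2, 3, 1): (-6) + (-7) + 25 + 9 = 21
σ = (0, 3, 1, 2): (-6) + 23 + 8 + 15 = 40
σ = (0, 3, 2, 1): (-6) + 23 + 11 + 9 = 37
σ = (1, 0, 2, 3): 10 + 9 + 11 + 2 = 32
σ = (1, 0, 3, 2): 10 + 9 + 25 + 15 = 59
σ = (1, 2, 0, 3): 10 + (-7) + 6 + 2 = 11
σ = (1, 2, 3, 0): 10 + (-7) + 25 + 4 = 32
σ = (1, 3, 0, 2): 10 + 23 + 6 + 15 = 54
σ = (1, 3, 2, 0): 10 + 23 + 11 + 4 = 48
σ = (2, 0, 1, 3): 7 + 9 + 8 + 2 = 26
σ = (2, 0, 3, 1): 7 + 9 + 25 + 9 = 50
σ = (2, 1, 0, 3): 7 + 24 + 6 + 2 = 39
σ = (2, 1, 3, 0): 7 + 24 + 25 + 4 = 60
σ = (2, 3, 0, 1): 7 + 23 + 6 + 9 = 45
σ = (2, 3, 1, 0): 7 + 23 + 8 + 4 = 42
σ = (3, 0, 1, 2): 13 + 9 + 8 + 15 = 45
σ = (3, 0, 2, 1): 13 + 9 + 11 + 9 = 42
σ = (3, 1, 0, 2): 13 + 24 + 6 + 15 = 58
σ = (3, 1, 2, 0): 13 + 24 + 11 + 4 = 52
σ = (3, 2, 0, 1): 13 + (-7) + 6 + 9 = 21
σ = (3, 2, 1, 0): 13 + (-7) + 8 + 4 = 18
Optimal value attained by: σ = (0, 2, 1, 3).
Answer: det⊕(G) = -3; verdict: NONSINGULAR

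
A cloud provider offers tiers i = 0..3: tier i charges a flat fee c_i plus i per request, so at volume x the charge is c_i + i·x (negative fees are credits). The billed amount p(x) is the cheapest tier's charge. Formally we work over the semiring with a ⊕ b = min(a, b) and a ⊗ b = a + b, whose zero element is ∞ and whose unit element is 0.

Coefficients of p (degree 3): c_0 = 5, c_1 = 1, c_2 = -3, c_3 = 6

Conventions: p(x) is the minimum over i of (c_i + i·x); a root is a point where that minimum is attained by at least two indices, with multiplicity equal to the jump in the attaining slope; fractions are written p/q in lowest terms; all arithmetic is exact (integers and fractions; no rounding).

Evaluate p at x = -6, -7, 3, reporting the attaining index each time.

p(-6) = min(5+0·(-6)=5, 1+1·(-6)=-5, -3+2·(-6)=-15, 6+3·(-6)=-12) = -15 (attained by i=2)
p(-7) = min(5+0·(-7)=5, 1+1·(-7)=-6, -3+2·(-7)=-17, 6+3·(-7)=-15) = -17 (attained by i=2)
p(3) = min(5+0·3=5, 1+1·3=4, -3+2·3=3, 6+3·3=15) = 3 (attained by i=2)
Answer: p(-6) = -15; p(-7) = -17; p(3) = 3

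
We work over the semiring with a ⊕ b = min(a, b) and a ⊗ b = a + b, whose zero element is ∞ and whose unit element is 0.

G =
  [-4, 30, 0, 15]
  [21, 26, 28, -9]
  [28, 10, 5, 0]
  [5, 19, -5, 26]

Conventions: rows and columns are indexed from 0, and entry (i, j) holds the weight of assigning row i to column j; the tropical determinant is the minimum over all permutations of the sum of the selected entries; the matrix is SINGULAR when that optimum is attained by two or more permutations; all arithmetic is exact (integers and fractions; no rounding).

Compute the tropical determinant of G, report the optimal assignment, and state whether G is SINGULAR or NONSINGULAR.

σ = (0, 1, 2, 3): (-4) + 26 + 5 + 26 = 53
σ = (0, 1, 3, 2): (-4) + 26 + 0 + (-5) = 17
σ = (0, 2, 1, 3): (-4) + 28 + 10 + 26 = 60
σ = (0, 2, 3, 1): (-4) + 28 + 0 + 19 = 43
σ = (0, 3, 1, 2): (-4) + (-9) + 10 + (-5) = -8
σ = (0, 3, 2, 1): (-4) + (-9) + 5 + 19 = 11
σ = (1, 0, 2, 3): 30 + 21 + 5 + 26 = 82
σ = (1, 0, 3, 2): 30 + 21 + 0 + (-5) = 46
σ = (1, 2, 0, 3): 30 + 28 + 28 + 26 = 112
σ = (1, 2, 3, 0): 30 + 28 + 0 + 5 = 63
σ = (1, 3, 0, 2): 30 + (-9) + 28 + (-5) = 44
σ = (1, 3, 2, 0): 30 + (-9) + 5 + 5 = 31
σ = (2, 0, 1, 3): 0 + 21 + 10 + 26 = 57
σ = (2, 0, 3, 1): 0 + 21 + 0 + 19 = 40
σ = (2, 1, 0, 3): 0 + 26 + 28 + 26 = 80
σ = (2, 1, 3, 0): 0 + 26 + 0 + 5 = 31
σ = (2, 3, 0, 1): 0 + (-9) + 28 + 19 = 38
σ = (2, 3, 1, 0): 0 + (-9) + 10 + 5 = 6
σ = (3, 0, 1, 2): 15 + 21 + 10 + (-5) = 41
σ = (3, 0, 2, 1): 15 + 21 + 5 + 19 = 60
σ = (3, 1, 0, 2): 15 + 26 + 28 + (-5) = 64
σ = (3, 1, 2, 0): 15 + 26 + 5 + 5 = 51
σ = (3, 2, 0, 1): 15 + 28 + 28 + 19 = 90
σ = (3, 2, 1, 0): 15 + 28 + 10 + 5 = 58
Optimal value attained by: σ = (0, 3, 1, 2).
Answer: det⊕(G) = -8; verdict: NONSINGULAR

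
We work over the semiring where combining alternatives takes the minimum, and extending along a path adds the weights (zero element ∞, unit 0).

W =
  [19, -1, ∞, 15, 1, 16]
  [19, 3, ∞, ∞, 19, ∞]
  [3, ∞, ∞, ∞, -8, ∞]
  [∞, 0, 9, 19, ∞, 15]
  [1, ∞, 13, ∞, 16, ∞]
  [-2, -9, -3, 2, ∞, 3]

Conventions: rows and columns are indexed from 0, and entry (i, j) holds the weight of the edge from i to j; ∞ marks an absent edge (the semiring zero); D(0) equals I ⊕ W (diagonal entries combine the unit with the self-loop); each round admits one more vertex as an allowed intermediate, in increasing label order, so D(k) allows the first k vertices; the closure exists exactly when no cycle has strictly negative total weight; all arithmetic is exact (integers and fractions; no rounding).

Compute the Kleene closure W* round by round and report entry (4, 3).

D(0):
  [0, -1, ∞, 15, 1, 16]
  [19, 0, ∞, ∞, 19, ∞]
  [3, ∞, 0, ∞, -8, ∞]
  [∞, 0, 9, 0, ∞, 15]
  [1, ∞, 13, ∞, 0, ∞]
  [-2, -9, -3, 2, ∞, 0]
D(1):
  [0, -1, ∞, 15, 1, 16]
  [19, 0, ∞, 34, 19, 35]
  [3, 2, 0, 18, -8, 19]
  [∞, 0, 9, 0, ∞, 15]
  [1, 0, 13, 16, 0, 17]
  [-2, -9, -3, 2, -1, 0]
D(2):
  [0, -1, ∞, 15, 1, 16]
  [19, 0, ∞, 34, 19, 35]
  [3, 2, 0, 18, -8, 19]
  [19, 0, 9, 0, 19, 15]
  [1, 0, 13, 16, 0, 17]
  [-2, -9, -3, 2, -1, 0]
D(3):
  [0, -1, ∞, 15, 1, 16]
  [19, 0, ∞, 34, 19, 35]
  [3, 2, 0, 18, -8, 19]
  [12, 0, 9, 0, 1, 15]
  [1, 0, 13, 16, 0, 17]
  [-2, -9, -3, 2, -11, 0]
D(4):
  [0, -1, 24, 15, 1, 16]
  [19, 0, 43, 34, 19, 35]
  [3, 2, 0, 18, -8, 19]
  [12, 0, 9, 0, 1, 15]
  [1, 0, 13, 16, 0, 17]
  [-2, -9, -3, 2, -11, 0]
D(5):
  [0, -1, 14, 15, 1, 16]
  [19, 0, 32, 34, 19, 35]
  [-7, -8, 0, 8, -8, 9]
  [2, 0, 9, 0, 1, 15]
  [1, 0, 13, 16, 0, 17]
  [-10, -11, -3, 2, -11, 0]
D(6):
  [0, -1, 13, 15, 1, 16]
  [19, 0, 32, 34, 19, 35]
  [-7, -8, 0, 8, -8, 9]
  [2, 0, 9, 0, 1, 15]
  [1, 0, 13, 16, 0, 17]
  [-10, -11, -3, 2, -11, 0]
Answer: W*[4][3] = 16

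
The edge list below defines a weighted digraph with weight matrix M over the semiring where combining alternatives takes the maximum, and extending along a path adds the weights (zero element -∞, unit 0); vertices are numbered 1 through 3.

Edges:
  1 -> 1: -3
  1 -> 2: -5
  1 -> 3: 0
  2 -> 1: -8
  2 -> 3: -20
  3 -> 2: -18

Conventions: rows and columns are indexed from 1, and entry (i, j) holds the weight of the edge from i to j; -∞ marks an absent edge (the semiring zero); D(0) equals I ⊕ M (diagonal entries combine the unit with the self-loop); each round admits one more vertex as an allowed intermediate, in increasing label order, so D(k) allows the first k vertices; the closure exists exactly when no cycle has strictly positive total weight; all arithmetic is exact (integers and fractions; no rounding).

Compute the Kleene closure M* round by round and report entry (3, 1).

D(0):
  [0, -5, 0]
  [-8, 0, -20]
  [-∞, -18, 0]
D(1):
  [0, -5, 0]
  [-8, 0, -8]
  [-∞, -18, 0]
D(2):
  [0, -5, 0]
  [-8, 0, -8]
  [-26, -18, 0]
D(3):
  [0, -5, 0]
  [-8, 0, -8]
  [-26, -18, 0]
Answer: M*[3][1] = -26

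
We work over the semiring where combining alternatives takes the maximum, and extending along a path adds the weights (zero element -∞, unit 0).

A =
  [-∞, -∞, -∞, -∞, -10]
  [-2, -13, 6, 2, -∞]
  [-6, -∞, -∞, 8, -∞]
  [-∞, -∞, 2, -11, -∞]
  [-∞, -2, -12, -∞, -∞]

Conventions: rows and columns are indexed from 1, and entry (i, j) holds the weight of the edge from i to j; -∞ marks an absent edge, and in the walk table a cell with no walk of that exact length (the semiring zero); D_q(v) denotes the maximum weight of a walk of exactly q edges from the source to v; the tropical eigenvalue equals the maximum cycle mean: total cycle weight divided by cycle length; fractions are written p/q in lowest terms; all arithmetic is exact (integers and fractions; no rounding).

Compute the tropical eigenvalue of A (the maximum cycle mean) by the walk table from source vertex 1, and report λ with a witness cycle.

q=0: [0, -∞, -∞, -∞, -∞]
q=1: [-∞, -∞, -∞, -∞, -10]
q=2: [-∞, -12, -22, -∞, -∞]
q=3: [-14, -25, -6, -10, -∞]
q=4: [-12, -38, -8, 2, -24]
q=5: [-14, -26, 4, 0, -22]
Optimal cycle mean attained by: cycle 3->4->3, total 8 + 2, length 2.
Answer: λ = 5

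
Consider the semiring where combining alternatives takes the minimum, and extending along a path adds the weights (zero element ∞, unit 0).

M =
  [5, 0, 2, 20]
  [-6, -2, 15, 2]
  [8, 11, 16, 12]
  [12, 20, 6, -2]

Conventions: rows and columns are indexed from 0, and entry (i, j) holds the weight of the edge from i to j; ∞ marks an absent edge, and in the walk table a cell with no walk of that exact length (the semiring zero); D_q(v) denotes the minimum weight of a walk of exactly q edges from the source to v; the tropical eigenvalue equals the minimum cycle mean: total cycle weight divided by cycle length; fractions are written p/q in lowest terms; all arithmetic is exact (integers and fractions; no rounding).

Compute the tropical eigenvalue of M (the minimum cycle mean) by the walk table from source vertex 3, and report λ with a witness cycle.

q=0: [∞, ∞, ∞, 0]
q=1: [12, 20, 6, -2]
q=2: [10, 12, 4, -4]
q=3: [6, 10, 2, -6]
q=4: [4, 6, 0, -8]
Optimal cycle mean attained by: cycle 0->1->0, total 0 + (-6), length 2.
Answer: λ = -3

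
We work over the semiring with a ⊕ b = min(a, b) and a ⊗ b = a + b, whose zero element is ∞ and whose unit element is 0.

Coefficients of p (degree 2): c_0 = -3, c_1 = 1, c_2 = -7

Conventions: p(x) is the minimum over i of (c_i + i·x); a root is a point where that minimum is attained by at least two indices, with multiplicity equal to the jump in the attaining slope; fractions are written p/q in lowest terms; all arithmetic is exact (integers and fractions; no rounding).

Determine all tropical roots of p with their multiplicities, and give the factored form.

hull edge (i=0, c=-3) to (i=2, c=-7): slope -2, span 2
Factored form: p(x) = -7 ⊗ (x ⊕ 2) ⊗ (x ⊕ 2)
Answer: roots = 2 (mult 2)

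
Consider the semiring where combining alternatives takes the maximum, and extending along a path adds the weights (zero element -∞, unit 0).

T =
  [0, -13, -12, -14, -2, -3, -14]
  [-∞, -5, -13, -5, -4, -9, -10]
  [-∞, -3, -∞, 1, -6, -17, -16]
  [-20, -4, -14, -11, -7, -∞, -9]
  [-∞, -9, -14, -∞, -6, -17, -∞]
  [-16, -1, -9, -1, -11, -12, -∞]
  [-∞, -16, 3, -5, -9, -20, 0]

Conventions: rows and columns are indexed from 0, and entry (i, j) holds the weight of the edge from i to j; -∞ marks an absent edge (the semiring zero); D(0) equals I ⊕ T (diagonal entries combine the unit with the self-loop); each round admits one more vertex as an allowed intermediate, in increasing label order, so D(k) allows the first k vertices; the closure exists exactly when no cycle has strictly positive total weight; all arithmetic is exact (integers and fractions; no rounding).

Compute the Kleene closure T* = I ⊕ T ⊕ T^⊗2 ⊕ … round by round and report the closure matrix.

D(0):
  [0, -13, -12, -14, -2, -3, -14]
  [-∞, 0, -13, -5, -4, -9, -10]
  [-∞, -3, 0, 1, -6, -17, -16]
  [-20, -4, -14, 0, -7, -∞, -9]
  [-∞, -9, -14, -∞, 0, -17, -∞]
  [-16, -1, -9, -1, -11, 0, -∞]
  [-∞, -16, 3, -5, -9, -20, 0]
D(1):
  [0, -13, -12, -14, -2, -3, -14]
  [-∞, 0, -13, -5, -4, -9, -10]
  [-∞, -3, 0, 1, -6, -17, -16]
  [-20, -4, -14, 0, -7, -23, -9]
  [-∞, -9, -14, -∞, 0, -17, -∞]
  [-16, -1, -9, -1, -11, 0, -30]
  [-∞, -16, 3, -5, -9, -20, 0]
D(2):
  [0, -13, -12, -14, -2, -3, -14]
  [-∞, 0, -13, -5, -4, -9, -10]
  [-∞, -3, 0, 1, -6, -12, -13]
  [-20, -4, -14, 0, -7, -13, -9]
  [-∞, -9, -14, -14, 0, -17, -19]
  [-16, -1, -9, -1, -5, 0, -11]
  [-∞, -16, 3, -5, -9, -20, 0]
D(3):
  [0, -13, -12, -11, -2, -3, -14]
  [-∞, 0, -13, -5, -4, -9, -10]
  [-∞, -3, 0, 1, -6, -12, -13]
  [-20, -4, -14, 0, -7, -13, -9]
  [-∞, -9, -14, -13, 0, -17, -19]
  [-16, -1, -9, -1, -5, 0, -11]
  [-∞, 0, 3, 4, -3, -9, 0]
D(4):
  [0, -13, -12, -11, -2, -3, -14]
  [-25, 0, -13, -5, -4, -9, -10]
  [-19, -3, 0, 1, -6, -12, -8]
  [-20, -4, -14, 0, -7, -13, -9]
  [-33, -9, -14, -13, 0, -17, -19]
  [-16, -1, -9, -1, -5, 0, -10]
  [-16, 0, 3, 4, -3, -9, 0]
D(5):
  [0, -11, -12, -11, -2, -3, -14]
  [-25, 0, -13, -5, -4, -9, -10]
  [-19, -3, 0, 1, -6, -12, -8]
  [-20, -4, -14, 0, -7, -13, -9]
  [-33, -9, -14, -13, 0, -17, -19]
  [-16, -1, -9, -1, -5, 0, -10]
  [-16, 0, 3, 4, -3, -9, 0]
D(6):
  [0, -4, -12, -4, -2, -3, -13]
  [-25, 0, -13, -5, -4, -9, -10]
  [-19, -3, 0, 1, -6, -12, -8]
  [-20, -4, -14, 0, -7, -13, -9]
  [-33, -9, -14, -13, 0, -17, -19]
  [-16, -1, -9, -1, -5, 0, -10]
  [-16, 0, 3, 4, -3, -9, 0]
D(7):
  [0, -4, -10, -4, -2, -3, -13]
  [-25, 0, -7, -5, -4, -9, -10]
  [-19, -3, 0, 1, -6, -12, -8]
  [-20, -4, -6, 0, -7, -13, -9]
  [-33, -9, -14, -13, 0, -17, -19]
  [-16, -1, -7, -1, -5, 0, -10]
  [-16, 0, 3, 4, -3, -9, 0]
Answer: T* = [[0, -4, -10, -4, -2, -3, -13], [-25, 0, -7, -5, -4, -9, -10], [-19, -3, 0, 1, -6, -12, -8], [-20, -4, -6, 0, -7, -13, -9], [-33, -9, -14, -13, 0, -17, -19], [-16, -1, -7, -1, -5, 0, -10], [-16, 0, 3, 4, -3, -9, 0]]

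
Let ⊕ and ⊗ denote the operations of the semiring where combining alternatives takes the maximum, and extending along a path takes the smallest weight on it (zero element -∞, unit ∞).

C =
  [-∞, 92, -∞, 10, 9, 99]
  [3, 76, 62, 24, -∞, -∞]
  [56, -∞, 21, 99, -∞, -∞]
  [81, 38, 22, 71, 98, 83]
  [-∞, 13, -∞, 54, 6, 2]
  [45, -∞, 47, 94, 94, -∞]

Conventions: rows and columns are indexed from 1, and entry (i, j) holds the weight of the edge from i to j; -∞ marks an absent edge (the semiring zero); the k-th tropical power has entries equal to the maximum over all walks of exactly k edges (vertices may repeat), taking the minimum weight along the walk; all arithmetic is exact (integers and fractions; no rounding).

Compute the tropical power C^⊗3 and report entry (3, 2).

C^⊗2:
  [45, 76, 62, 94, 94, 10]
  [56, 76, 62, 62, 24, 24]
  [81, 56, 22, 71, 98, 83]
  [71, 81, 47, 83, 83, 81]
  [54, 38, 22, 54, 54, 54]
  [81, 45, 22, 71, 94, 83]
C^⊗3:
  [81, 76, 62, 71, 94, 83]
  [62, 76, 62, 62, 62, 62]
  [71, 81, 56, 83, 83, 81]
  [81, 76, 62, 81, 83, 83]
  [54, 54, 47, 54, 54, 54]
  [71, 81, 47, 83, 83, 81]
Key observation: the optimum is the walk 3->4->1->2, with weight 99 min 81 min 92 = 81.
Optimal value attained by: walk 3->4->1->2.
Answer: (C^⊗3)[3][2] = 81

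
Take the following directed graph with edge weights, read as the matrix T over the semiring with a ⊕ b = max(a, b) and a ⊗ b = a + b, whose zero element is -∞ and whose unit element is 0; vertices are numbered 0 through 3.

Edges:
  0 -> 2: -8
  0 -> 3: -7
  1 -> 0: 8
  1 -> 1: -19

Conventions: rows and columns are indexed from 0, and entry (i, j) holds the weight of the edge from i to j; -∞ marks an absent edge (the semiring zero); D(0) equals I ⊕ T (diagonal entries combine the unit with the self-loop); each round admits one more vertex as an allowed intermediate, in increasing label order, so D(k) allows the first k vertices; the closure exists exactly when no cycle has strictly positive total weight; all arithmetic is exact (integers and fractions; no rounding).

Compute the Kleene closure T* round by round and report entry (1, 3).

D(0):
  [0, -∞, -8, -7]
  [8, 0, -∞, -∞]
  [-∞, -∞, 0, -∞]
  [-∞, -∞, -∞, 0]
D(1):
  [0, -∞, -8, -7]
  [8, 0, 0, 1]
  [-∞, -∞, 0, -∞]
  [-∞, -∞, -∞, 0]
D(2):
  [0, -∞, -8, -7]
  [8, 0, 0, 1]
  [-∞, -∞, 0, -∞]
  [-∞, -∞, -∞, 0]
D(3):
  [0, -∞, -8, -7]
  [8, 0, 0, 1]
  [-∞, -∞, 0, -∞]
  [-∞, -∞, -∞, 0]
D(4):
  [0, -∞, -8, -7]
  [8, 0, 0, 1]
  [-∞, -∞, 0, -∞]
  [-∞, -∞, -∞, 0]
Answer: T*[1][3] = 1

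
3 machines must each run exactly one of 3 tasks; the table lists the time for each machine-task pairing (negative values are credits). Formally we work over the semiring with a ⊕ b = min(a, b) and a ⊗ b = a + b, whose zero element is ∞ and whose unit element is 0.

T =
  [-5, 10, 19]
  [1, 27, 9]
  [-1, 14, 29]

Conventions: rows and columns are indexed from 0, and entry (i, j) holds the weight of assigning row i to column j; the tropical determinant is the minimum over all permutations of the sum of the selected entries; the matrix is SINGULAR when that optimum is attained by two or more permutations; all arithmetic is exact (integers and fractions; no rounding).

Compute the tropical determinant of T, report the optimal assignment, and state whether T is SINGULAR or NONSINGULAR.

σ = (0, 1, 2): (-5) + 27 + 29 = 51
σ = (0, 2, 1): (-5) + 9 + 14 = 18
σ = (1, 0, 2): 10 + 1 + 29 = 40
σ = (1, 2, 0): 10 + 9 + (-1) = 18
σ = (2, 0, 1): 19 + 1 + 14 = 34
σ = (2, 1, 0): 19 + 27 + (-1) = 45
Optimal value attained by: σ = (0, 2, 1).
Answer: det⊕(T) = 18; verdict: SINGULAR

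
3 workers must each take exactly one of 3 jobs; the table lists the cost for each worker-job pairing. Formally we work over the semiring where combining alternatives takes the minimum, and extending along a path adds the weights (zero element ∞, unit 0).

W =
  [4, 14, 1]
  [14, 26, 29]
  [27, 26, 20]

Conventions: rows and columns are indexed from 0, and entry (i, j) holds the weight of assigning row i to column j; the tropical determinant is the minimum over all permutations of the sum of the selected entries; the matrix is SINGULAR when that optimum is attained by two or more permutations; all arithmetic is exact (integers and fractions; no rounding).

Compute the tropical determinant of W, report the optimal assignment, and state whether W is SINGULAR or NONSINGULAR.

σ = (0, 1, 2): 4 + 26 + 20 = 50
σ = (0, 2, 1): 4 + 29 + 26 = 59
σ = (1, 0, 2): 14 + 14 + 20 = 48
σ = (1, 2, 0): 14 + 29 + 27 = 70
σ = (2, 0, 1): 1 + 14 + 26 = 41
σ = (2, 1, 0): 1 + 26 + 27 = 54
Optimal value attained by: σ = (2, 0, 1).
Answer: det⊕(W) = 41; verdict: NONSINGULAR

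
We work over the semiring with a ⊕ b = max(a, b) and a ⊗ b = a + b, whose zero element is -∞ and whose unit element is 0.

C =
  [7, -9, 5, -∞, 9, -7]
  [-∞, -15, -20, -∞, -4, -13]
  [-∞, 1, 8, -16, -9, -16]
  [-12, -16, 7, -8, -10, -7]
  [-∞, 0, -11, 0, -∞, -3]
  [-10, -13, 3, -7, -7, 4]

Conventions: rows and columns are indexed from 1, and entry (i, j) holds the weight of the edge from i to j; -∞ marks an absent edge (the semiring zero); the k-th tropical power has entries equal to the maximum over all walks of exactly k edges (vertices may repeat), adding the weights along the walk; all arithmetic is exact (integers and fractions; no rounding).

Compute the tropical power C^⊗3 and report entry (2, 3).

C^⊗2:
  [14, 9, 13, 9, 16, 6]
  [-23, -4, -10, -4, -19, -7]
  [-26, 9, 16, -8, -1, -8]
  [-5, 8, 15, -9, -2, -3]
  [-12, -10, 7, -8, -4, 1]
  [-3, 4, 11, -3, -1, 8]
C^⊗3:
  [21, 16, 21, 16, 23, 13]
  [-16, -9, 3, -12, -8, -3]
  [-18, 17, 24, 0, 7, 0]
  [2, 16, 23, -1, 6, 1]
  [-5, 8, 15, -4, -2, 5]
  [4, 12, 19, 1, 6, 12]
Key observation: the optimum is the walk 2->5->4->3, with weight (-4) + 0 + 7 = 3.
Optimal value attained by: walk 2->5->4->3.
Answer: (C^⊗3)[2][3] = 3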